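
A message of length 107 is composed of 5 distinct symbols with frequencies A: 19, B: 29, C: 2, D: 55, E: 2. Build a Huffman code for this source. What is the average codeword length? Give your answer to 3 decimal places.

1.738 bits/symbol

Probabilities are the counts divided by 107.
Repeatedly combine the two least-probable nodes; the expected code length is the sum of the merged weights.
merge 2/107 + 2/107 → 4/107
merge 4/107 + 19/107 → 23/107
merge 23/107 + 29/107 → 52/107
merge 52/107 + 55/107 → 1
L = 4/107 + 23/107 + 52/107 + 1 = 186/107 ≈ 1.738 bits/symbol.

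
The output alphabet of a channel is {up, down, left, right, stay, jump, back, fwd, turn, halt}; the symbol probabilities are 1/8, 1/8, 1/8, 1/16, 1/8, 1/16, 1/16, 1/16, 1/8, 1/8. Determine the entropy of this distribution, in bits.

3.25 bits

Each probability is a power of 1/2, so log₂(1/p) is an integer.
H = Σ p·log₂(1/p) = 1/8·3 + 1/8·3 + 1/8·3 + 1/16·4 + 1/8·3 + 1/16·4 + 1/16·4 + 1/16·4 + 1/8·3 + 1/8·3 = 3.25 bits.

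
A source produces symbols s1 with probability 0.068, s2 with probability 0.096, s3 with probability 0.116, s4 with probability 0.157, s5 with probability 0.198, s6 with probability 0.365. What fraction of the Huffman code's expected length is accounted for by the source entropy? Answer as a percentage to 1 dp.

Entropy H = −Σ p log₂ p ≈ 2.3615 bits.
Huffman merges: 17/250+12/125→41/250; 29/250+157/1000→273/1000; 41/250+99/500→181/500; 273/1000+181/500→127/200; 73/200+127/200→1. L = 1217/500 ≈ 2.4340.
Efficiency = H/L = 2.3615/2.4340 = 97.0%.

97.0%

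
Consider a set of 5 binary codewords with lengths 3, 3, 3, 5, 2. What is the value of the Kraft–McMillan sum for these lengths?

With common denominator 2^5 = 32: Σ 2^(−ℓᵢ) = 4/32 + 4/32 + 4/32 + 1/32 + 8/32 = 21/32 = 0.65625.

0.65625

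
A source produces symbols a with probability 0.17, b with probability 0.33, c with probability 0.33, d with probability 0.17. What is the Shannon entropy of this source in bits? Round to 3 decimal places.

H = −Σ pᵢ log₂ pᵢ.
−0.17·log₂(0.17) = 0.4346
−0.33·log₂(0.33) = 0.5278
−0.33·log₂(0.33) = 0.5278
−0.17·log₂(0.17) = 0.4346
Sum ≈ 1.9248 → 1.925 bits.

1.925 bits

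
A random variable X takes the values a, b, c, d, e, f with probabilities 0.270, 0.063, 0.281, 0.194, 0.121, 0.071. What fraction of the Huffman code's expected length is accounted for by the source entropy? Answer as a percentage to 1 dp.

Entropy H = −Σ p log₂ p ≈ 2.3745 bits.
Huffman merges: 63/1000+71/1000→67/500; 121/1000+67/500→51/200; 97/500+51/200→449/1000; 27/100+281/1000→551/1000; 449/1000+551/1000→1. L = 2389/1000 ≈ 2.3890.
Efficiency = H/L = 2.3745/2.3890 = 99.4%.

99.4%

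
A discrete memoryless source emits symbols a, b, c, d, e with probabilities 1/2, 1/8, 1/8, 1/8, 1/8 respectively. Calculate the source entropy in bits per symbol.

2 bits

Each probability is a power of 1/2, so log₂(1/p) is an integer.
H = Σ p·log₂(1/p) = 1/2·1 + 1/8·3 + 1/8·3 + 1/8·3 + 1/8·3 = 2 bits.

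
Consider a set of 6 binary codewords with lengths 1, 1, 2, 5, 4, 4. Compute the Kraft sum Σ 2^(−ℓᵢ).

1.40625

With common denominator 2^5 = 32: Σ 2^(−ℓᵢ) = 16/32 + 16/32 + 8/32 + 1/32 + 2/32 + 2/32 = 45/32 = 1.40625.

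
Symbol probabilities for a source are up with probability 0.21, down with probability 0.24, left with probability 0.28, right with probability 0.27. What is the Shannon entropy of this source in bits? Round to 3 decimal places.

H = −Σ pᵢ log₂ pᵢ.
−0.21·log₂(0.21) = 0.4728
−0.24·log₂(0.24) = 0.4941
−0.28·log₂(0.28) = 0.5142
−0.27·log₂(0.27) = 0.5100
Sum ≈ 1.9912 → 1.991 bits.

1.991 bits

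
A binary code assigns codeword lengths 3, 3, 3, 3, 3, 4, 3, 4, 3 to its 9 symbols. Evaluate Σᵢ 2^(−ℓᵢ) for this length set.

1

With common denominator 2^4 = 16: Σ 2^(−ℓᵢ) = 2/16 + 2/16 + 2/16 + 2/16 + 2/16 + 1/16 + 2/16 + 1/16 + 2/16 = 16/16 = 1.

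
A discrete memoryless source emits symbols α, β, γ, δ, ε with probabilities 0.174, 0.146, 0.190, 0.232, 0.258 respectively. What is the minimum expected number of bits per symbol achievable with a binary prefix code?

Repeatedly combine the two least-probable nodes; the expected code length is the sum of the merged weights.
merge 73/500 + 87/500 → 8/25
merge 19/100 + 29/125 → 211/500
merge 129/500 + 8/25 → 289/500
merge 211/500 + 289/500 → 1
L = 8/25 + 211/500 + 289/500 + 1 = 58/25 = 2.32 bits/symbol.

2.32 bits/symbol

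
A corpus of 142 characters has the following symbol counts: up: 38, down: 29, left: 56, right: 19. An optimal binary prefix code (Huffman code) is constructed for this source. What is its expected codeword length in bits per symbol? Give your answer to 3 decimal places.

1.944 bits/symbol

Probabilities are the counts divided by 142.
Repeatedly combine the two least-probable nodes; the expected code length is the sum of the merged weights.
merge 19/142 + 29/142 → 24/71
merge 19/71 + 24/71 → 43/71
merge 28/71 + 43/71 → 1
L = 24/71 + 43/71 + 1 = 138/71 ≈ 1.944 bits/symbol.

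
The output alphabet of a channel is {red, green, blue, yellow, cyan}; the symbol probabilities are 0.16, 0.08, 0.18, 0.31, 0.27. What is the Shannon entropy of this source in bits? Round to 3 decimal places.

H = −Σ pᵢ log₂ pᵢ.
−0.16·log₂(0.16) = 0.4230
−0.08·log₂(0.08) = 0.2915
−0.18·log₂(0.18) = 0.4453
−0.31·log₂(0.31) = 0.5238
−0.27·log₂(0.27) = 0.5100
Sum ≈ 2.1936 → 2.194 bits.

2.194 bits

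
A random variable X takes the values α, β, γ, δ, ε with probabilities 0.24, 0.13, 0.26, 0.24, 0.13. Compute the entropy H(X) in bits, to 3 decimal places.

2.259 bits

H = −Σ pᵢ log₂ pᵢ.
−0.24·log₂(0.24) = 0.4941
−0.13·log₂(0.13) = 0.3826
−0.26·log₂(0.26) = 0.5053
−0.24·log₂(0.24) = 0.4941
−0.13·log₂(0.13) = 0.3826
Sum ≈ 2.2588 → 2.259 bits.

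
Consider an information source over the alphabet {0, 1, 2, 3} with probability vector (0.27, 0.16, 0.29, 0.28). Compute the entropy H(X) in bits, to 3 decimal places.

1.965 bits

H = −Σ pᵢ log₂ pᵢ.
−0.27·log₂(0.27) = 0.5100
−0.16·log₂(0.16) = 0.4230
−0.29·log₂(0.29) = 0.5179
−0.28·log₂(0.28) = 0.5142
Sum ≈ 1.9652 → 1.965 bits.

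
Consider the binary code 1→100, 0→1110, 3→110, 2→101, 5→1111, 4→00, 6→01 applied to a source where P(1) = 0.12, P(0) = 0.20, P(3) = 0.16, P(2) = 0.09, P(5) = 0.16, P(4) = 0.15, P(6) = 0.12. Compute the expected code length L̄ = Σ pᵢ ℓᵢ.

3.09 bits/symbol

L̄ = Σ pᵢ·ℓᵢ = 0.12·3 + 0.20·4 + 0.16·3 + 0.09·3 + 0.16·4 + 0.15·2 + 0.12·2 = 3.09 bits/symbol.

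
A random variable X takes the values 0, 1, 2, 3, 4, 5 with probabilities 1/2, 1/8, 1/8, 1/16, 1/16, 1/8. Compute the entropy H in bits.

Each probability is a power of 1/2, so log₂(1/p) is an integer.
H = Σ p·log₂(1/p) = 1/2·1 + 1/8·3 + 1/8·3 + 1/16·4 + 1/16·4 + 1/8·3 = 2.125 bits.

2.125 bits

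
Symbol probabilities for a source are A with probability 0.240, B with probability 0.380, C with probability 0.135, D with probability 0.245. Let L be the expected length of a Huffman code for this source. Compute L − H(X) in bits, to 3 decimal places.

Entropy H = −Σ p log₂ p ≈ 1.9117 bits.
Huffman merges: 27/200+6/25→3/8; 49/200+3/8→31/50; 19/50+31/50→1. L = 399/200 ≈ 1.9950.
L − H = 1.9950 − 1.9117 = 0.083 bits.

0.083 bits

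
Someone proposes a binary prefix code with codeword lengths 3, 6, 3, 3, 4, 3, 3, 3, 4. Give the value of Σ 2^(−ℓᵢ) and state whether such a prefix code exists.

With common denominator 2^6 = 64: Σ 2^(−ℓᵢ) = 8/64 + 1/64 + 8/64 + 8/64 + 4/64 + 8/64 + 8/64 + 8/64 + 4/64 = 57/64 = 0.890625.
Kraft's inequality requires Σ ≤ 1; here Σ = 0.890625 ≤ 1, so such a prefix code exists.

0.890625; yes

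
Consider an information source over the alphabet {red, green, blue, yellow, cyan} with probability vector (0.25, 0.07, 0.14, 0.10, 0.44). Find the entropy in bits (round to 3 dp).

H = −Σ pᵢ log₂ pᵢ.
−0.25·log₂(0.25) = 0.5000
−0.07·log₂(0.07) = 0.2686
−0.14·log₂(0.14) = 0.3971
−0.10·log₂(0.10) = 0.3322
−0.44·log₂(0.44) = 0.5211
Sum ≈ 2.0190 → 2.019 bits.

2.019 bits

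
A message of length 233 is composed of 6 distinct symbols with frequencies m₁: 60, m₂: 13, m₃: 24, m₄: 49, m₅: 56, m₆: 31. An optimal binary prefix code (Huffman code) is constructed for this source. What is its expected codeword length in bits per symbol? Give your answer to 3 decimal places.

Probabilities are the counts divided by 233.
Repeatedly combine the two least-probable nodes; the expected code length is the sum of the merged weights.
merge 13/233 + 24/233 → 37/233
merge 31/233 + 37/233 → 68/233
merge 49/233 + 56/233 → 105/233
merge 60/233 + 68/233 → 128/233
merge 105/233 + 128/233 → 1
L = 37/233 + 68/233 + 105/233 + 128/233 + 1 = 571/233 ≈ 2.451 bits/symbol.

2.451 bits/symbol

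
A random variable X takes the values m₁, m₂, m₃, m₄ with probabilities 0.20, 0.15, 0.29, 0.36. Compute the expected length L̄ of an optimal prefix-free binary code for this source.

1.99 bits/symbol

Repeatedly combine the two least-probable nodes; the expected code length is the sum of the merged weights.
merge 3/20 + 1/5 → 7/20
merge 29/100 + 7/20 → 16/25
merge 9/25 + 16/25 → 1
L = 7/20 + 16/25 + 1 = 199/100 = 1.99 bits/symbol.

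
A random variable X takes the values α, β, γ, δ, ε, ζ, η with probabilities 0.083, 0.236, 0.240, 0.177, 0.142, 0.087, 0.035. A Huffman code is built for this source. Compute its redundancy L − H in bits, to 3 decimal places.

0.040 bits

Entropy H = −Σ p log₂ p ≈ 2.6016 bits.
Huffman merges: 7/200+83/1000→59/500; 87/1000+59/500→41/200; 71/500+177/1000→319/1000; 41/200+59/250→441/1000; 6/25+319/1000→559/1000; 441/1000+559/1000→1. L = 1321/500 ≈ 2.6420.
L − H = 2.6420 − 2.6016 = 0.040 bits.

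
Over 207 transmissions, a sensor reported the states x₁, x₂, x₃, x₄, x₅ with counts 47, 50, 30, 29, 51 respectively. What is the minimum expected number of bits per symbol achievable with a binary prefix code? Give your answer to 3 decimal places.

2.285 bits/symbol

Probabilities are the counts divided by 207.
Repeatedly combine the two least-probable nodes; the expected code length is the sum of the merged weights.
merge 29/207 + 10/69 → 59/207
merge 47/207 + 50/207 → 97/207
merge 17/69 + 59/207 → 110/207
merge 97/207 + 110/207 → 1
L = 59/207 + 97/207 + 110/207 + 1 = 473/207 ≈ 2.285 bits/symbol.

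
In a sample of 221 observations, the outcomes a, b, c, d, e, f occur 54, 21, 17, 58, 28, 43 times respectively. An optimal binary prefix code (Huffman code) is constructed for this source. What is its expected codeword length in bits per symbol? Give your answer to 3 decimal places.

Probabilities are the counts divided by 221.
Repeatedly combine the two least-probable nodes; the expected code length is the sum of the merged weights.
merge 1/13 + 21/221 → 38/221
merge 28/221 + 38/221 → 66/221
merge 43/221 + 54/221 → 97/221
merge 58/221 + 66/221 → 124/221
merge 97/221 + 124/221 → 1
L = 38/221 + 66/221 + 97/221 + 124/221 + 1 = 42/17 ≈ 2.471 bits/symbol.

2.471 bits/symbol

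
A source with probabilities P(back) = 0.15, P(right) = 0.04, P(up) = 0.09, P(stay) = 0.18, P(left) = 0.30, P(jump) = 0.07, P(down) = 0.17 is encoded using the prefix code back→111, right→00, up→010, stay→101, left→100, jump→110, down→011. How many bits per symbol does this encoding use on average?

2.96 bits/symbol

L̄ = Σ pᵢ·ℓᵢ = 0.15·3 + 0.04·2 + 0.09·3 + 0.18·3 + 0.30·3 + 0.07·3 + 0.17·3 = 2.96 bits/symbol.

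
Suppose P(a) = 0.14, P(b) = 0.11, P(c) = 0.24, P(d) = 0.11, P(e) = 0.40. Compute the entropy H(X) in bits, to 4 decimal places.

2.1206 bits

H = −Σ pᵢ log₂ pᵢ.
−0.14·log₂(0.14) = 0.3971
−0.11·log₂(0.11) = 0.3503
−0.24·log₂(0.24) = 0.4941
−0.11·log₂(0.11) = 0.3503
−0.40·log₂(0.40) = 0.5288
Sum ≈ 2.1206 → 2.1206 bits.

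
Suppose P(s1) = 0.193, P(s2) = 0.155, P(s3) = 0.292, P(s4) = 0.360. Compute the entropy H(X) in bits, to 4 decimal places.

H = −Σ pᵢ log₂ pᵢ.
−0.193·log₂(0.193) = 0.4581
−0.155·log₂(0.155) = 0.4169
−0.292·log₂(0.292) = 0.5186
−0.360·log₂(0.360) = 0.5306
Sum ≈ 1.9241 → 1.9241 bits.

1.9241 bits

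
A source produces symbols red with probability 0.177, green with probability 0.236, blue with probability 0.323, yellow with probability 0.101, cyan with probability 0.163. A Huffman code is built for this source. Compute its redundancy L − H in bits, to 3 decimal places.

Entropy H = −Σ p log₂ p ≈ 2.2211 bits.
Huffman merges: 101/1000+163/1000→33/125; 177/1000+59/250→413/1000; 33/125+323/1000→587/1000; 413/1000+587/1000→1. L = 283/125 ≈ 2.2640.
L − H = 2.2640 − 2.2211 = 0.043 bits.

0.043 bits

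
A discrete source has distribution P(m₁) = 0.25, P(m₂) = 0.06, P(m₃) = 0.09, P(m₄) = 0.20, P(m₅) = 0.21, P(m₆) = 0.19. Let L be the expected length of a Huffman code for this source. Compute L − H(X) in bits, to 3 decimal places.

Entropy H = −Σ p log₂ p ≈ 2.4486 bits.
Huffman merges: 3/50+9/100→3/20; 3/20+19/100→17/50; 1/5+21/100→41/100; 1/4+17/50→59/100; 41/100+59/100→1. L = 249/100 ≈ 2.4900.
L − H = 2.4900 − 2.4486 = 0.041 bits.

0.041 bits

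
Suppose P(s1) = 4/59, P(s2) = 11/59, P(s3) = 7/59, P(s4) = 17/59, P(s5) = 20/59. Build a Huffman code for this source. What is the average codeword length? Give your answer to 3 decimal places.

Repeatedly combine the two least-probable nodes; the expected code length is the sum of the merged weights.
merge 4/59 + 7/59 → 11/59
merge 11/59 + 11/59 → 22/59
merge 17/59 + 20/59 → 37/59
merge 22/59 + 37/59 → 1
L = 11/59 + 22/59 + 37/59 + 1 = 129/59 ≈ 2.186 bits/symbol.

2.186 bits/symbol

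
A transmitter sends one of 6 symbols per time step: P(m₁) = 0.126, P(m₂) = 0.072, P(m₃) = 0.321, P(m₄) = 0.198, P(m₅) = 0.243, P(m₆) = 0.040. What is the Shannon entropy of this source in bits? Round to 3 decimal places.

2.320 bits

H = −Σ pᵢ log₂ pᵢ.
−0.126·log₂(0.126) = 0.3766
−0.072·log₂(0.072) = 0.2733
−0.321·log₂(0.321) = 0.5262
−0.198·log₂(0.198) = 0.4626
−0.243·log₂(0.243) = 0.4960
−0.040·log₂(0.040) = 0.1858
Sum ≈ 2.3204 → 2.320 bits.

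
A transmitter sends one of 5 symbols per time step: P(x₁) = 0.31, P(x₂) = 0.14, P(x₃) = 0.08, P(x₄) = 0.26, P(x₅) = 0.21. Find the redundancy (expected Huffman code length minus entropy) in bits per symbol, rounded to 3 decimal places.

Entropy H = −Σ p log₂ p ≈ 2.1905 bits.
Huffman merges: 2/25+7/50→11/50; 21/100+11/50→43/100; 13/50+31/100→57/100; 43/100+57/100→1. L = 111/50 ≈ 2.2200.
L − H = 2.2200 − 2.1905 = 0.029 bits.

0.029 bits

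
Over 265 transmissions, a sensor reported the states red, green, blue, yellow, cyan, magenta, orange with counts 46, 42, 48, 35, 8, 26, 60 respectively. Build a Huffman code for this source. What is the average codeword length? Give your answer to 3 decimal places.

Probabilities are the counts divided by 265.
Repeatedly combine the two least-probable nodes; the expected code length is the sum of the merged weights.
merge 8/265 + 26/265 → 34/265
merge 34/265 + 7/53 → 69/265
merge 42/265 + 46/265 → 88/265
merge 48/265 + 12/53 → 108/265
merge 69/265 + 88/265 → 157/265
merge 108/265 + 157/265 → 1
L = 34/265 + 69/265 + 88/265 + 108/265 + 157/265 + 1 = 721/265 ≈ 2.721 bits/symbol.

2.721 bits/symbol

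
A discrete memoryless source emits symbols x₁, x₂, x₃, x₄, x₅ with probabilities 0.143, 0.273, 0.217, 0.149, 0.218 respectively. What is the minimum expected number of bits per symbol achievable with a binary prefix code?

2.292 bits/symbol

Repeatedly combine the two least-probable nodes; the expected code length is the sum of the merged weights.
merge 143/1000 + 149/1000 → 73/250
merge 217/1000 + 109/500 → 87/200
merge 273/1000 + 73/250 → 113/200
merge 87/200 + 113/200 → 1
L = 73/250 + 87/200 + 113/200 + 1 = 573/250 = 2.292 bits/symbol.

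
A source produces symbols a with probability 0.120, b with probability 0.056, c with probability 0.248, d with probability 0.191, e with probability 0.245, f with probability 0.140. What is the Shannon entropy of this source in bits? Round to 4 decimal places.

2.4492 bits

H = −Σ pᵢ log₂ pᵢ.
−0.120·log₂(0.120) = 0.3671
−0.056·log₂(0.056) = 0.2329
−0.248·log₂(0.248) = 0.4989
−0.191·log₂(0.191) = 0.4562
−0.245·log₂(0.245) = 0.4971
−0.140·log₂(0.140) = 0.3971
Sum ≈ 2.4492 → 2.4492 bits.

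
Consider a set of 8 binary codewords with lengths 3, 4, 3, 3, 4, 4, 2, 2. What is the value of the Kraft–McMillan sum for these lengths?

1.0625

With common denominator 2^4 = 16: Σ 2^(−ℓᵢ) = 2/16 + 1/16 + 2/16 + 2/16 + 1/16 + 1/16 + 4/16 + 4/16 = 17/16 = 1.0625.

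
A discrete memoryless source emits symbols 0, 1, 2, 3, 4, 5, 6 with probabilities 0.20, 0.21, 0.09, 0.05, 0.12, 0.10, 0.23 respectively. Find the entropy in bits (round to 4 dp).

2.6529 bits

H = −Σ pᵢ log₂ pᵢ.
−0.20·log₂(0.20) = 0.4644
−0.21·log₂(0.21) = 0.4728
−0.09·log₂(0.09) = 0.3127
−0.05·log₂(0.05) = 0.2161
−0.12·log₂(0.12) = 0.3671
−0.10·log₂(0.10) = 0.3322
−0.23·log₂(0.23) = 0.4877
Sum ≈ 2.6529 → 2.6529 bits.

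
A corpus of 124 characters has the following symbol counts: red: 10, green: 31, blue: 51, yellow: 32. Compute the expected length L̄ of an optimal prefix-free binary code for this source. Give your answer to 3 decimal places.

Probabilities are the counts divided by 124.
Repeatedly combine the two least-probable nodes; the expected code length is the sum of the merged weights.
merge 5/62 + 1/4 → 41/124
merge 8/31 + 41/124 → 73/124
merge 51/124 + 73/124 → 1
L = 41/124 + 73/124 + 1 = 119/62 ≈ 1.919 bits/symbol.

1.919 bits/symbol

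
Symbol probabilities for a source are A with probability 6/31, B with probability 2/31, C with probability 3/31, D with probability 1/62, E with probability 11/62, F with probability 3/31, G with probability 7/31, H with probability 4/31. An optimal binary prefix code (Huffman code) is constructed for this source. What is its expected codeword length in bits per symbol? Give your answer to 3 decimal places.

Repeatedly combine the two least-probable nodes; the expected code length is the sum of the merged weights.
merge 1/62 + 2/31 → 5/62
merge 5/62 + 3/31 → 11/62
merge 3/31 + 4/31 → 7/31
merge 11/62 + 11/62 → 11/31
merge 6/31 + 7/31 → 13/31
merge 7/31 + 11/31 → 18/31
merge 13/31 + 18/31 → 1
L = 5/62 + 11/62 + 7/31 + 11/31 + 13/31 + 18/31 + 1 = 88/31 ≈ 2.839 bits/symbol.

2.839 bits/symbol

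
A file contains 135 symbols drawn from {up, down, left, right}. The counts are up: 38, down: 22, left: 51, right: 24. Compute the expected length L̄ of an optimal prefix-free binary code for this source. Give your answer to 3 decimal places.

1.963 bits/symbol

Probabilities are the counts divided by 135.
Repeatedly combine the two least-probable nodes; the expected code length is the sum of the merged weights.
merge 22/135 + 8/45 → 46/135
merge 38/135 + 46/135 → 28/45
merge 17/45 + 28/45 → 1
L = 46/135 + 28/45 + 1 = 53/27 ≈ 1.963 bits/symbol.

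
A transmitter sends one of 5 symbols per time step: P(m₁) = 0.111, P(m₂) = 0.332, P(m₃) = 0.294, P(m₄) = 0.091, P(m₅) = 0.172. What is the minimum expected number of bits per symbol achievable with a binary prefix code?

Repeatedly combine the two least-probable nodes; the expected code length is the sum of the merged weights.
merge 91/1000 + 111/1000 → 101/500
merge 43/250 + 101/500 → 187/500
merge 147/500 + 83/250 → 313/500
merge 187/500 + 313/500 → 1
L = 101/500 + 187/500 + 313/500 + 1 = 1101/500 = 2.202 bits/symbol.

2.202 bits/symbol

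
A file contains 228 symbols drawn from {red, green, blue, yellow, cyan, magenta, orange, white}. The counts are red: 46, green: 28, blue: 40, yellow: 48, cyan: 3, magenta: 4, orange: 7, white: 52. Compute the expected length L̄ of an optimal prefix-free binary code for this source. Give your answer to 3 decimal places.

2.636 bits/symbol

Probabilities are the counts divided by 228.
Repeatedly combine the two least-probable nodes; the expected code length is the sum of the merged weights.
merge 1/76 + 1/57 → 7/228
merge 7/228 + 7/228 → 7/114
merge 7/114 + 7/57 → 7/38
merge 10/57 + 7/38 → 41/114
merge 23/114 + 4/19 → 47/114
merge 13/57 + 41/114 → 67/114
merge 47/114 + 67/114 → 1
L = 7/228 + 7/114 + 7/38 + 41/114 + 47/114 + 67/114 + 1 = 601/228 ≈ 2.636 bits/symbol.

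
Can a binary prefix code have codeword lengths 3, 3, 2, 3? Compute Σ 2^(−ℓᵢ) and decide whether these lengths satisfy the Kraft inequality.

0.625; yes

With common denominator 2^3 = 8: Σ 2^(−ℓᵢ) = 1/8 + 1/8 + 2/8 + 1/8 = 5/8 = 0.625.
Kraft's inequality requires Σ ≤ 1; here Σ = 0.625 ≤ 1, so such a prefix code exists.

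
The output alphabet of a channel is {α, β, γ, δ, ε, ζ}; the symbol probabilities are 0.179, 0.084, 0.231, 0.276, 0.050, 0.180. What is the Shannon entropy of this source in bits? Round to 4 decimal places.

H = −Σ pᵢ log₂ pᵢ.
−0.179·log₂(0.179) = 0.4443
−0.084·log₂(0.084) = 0.3002
−0.231·log₂(0.231) = 0.4883
−0.276·log₂(0.276) = 0.5126
−0.050·log₂(0.050) = 0.2161
−0.180·log₂(0.180) = 0.4453
Sum ≈ 2.4068 → 2.4068 bits.

2.4068 bits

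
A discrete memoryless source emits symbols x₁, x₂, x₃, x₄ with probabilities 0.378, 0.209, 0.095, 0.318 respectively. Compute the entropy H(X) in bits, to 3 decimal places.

H = −Σ pᵢ log₂ pᵢ.
−0.378·log₂(0.378) = 0.5305
−0.209·log₂(0.209) = 0.4720
−0.095·log₂(0.095) = 0.3226
−0.318·log₂(0.318) = 0.5256
Sum ≈ 1.8508 → 1.851 bits.

1.851 bits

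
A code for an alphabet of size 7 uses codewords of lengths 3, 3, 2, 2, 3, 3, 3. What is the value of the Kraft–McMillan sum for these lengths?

With common denominator 2^3 = 8: Σ 2^(−ℓᵢ) = 1/8 + 1/8 + 2/8 + 2/8 + 1/8 + 1/8 + 1/8 = 9/8 = 1.125.

1.125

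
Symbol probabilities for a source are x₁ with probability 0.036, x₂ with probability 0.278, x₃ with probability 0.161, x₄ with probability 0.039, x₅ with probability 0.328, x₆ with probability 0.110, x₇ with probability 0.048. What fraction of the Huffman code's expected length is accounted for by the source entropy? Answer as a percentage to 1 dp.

Entropy H = −Σ p log₂ p ≈ 2.3809 bits.
Huffman merges: 9/250+39/1000→3/40; 6/125+3/40→123/1000; 11/100+123/1000→233/1000; 161/1000+233/1000→197/500; 139/500+41/125→303/500; 197/500+303/500→1. L = 2431/1000 ≈ 2.4310.
Efficiency = H/L = 2.3809/2.4310 = 97.9%.

97.9%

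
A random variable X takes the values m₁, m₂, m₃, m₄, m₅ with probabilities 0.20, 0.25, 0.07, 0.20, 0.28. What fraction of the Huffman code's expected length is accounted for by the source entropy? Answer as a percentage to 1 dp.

Entropy H = −Σ p log₂ p ≈ 2.2115 bits.
Huffman merges: 7/100+1/5→27/100; 1/5+1/4→9/20; 27/100+7/25→11/20; 9/20+11/20→1. L = 227/100 ≈ 2.2700.
Efficiency = H/L = 2.2115/2.2700 = 97.4%.

97.4%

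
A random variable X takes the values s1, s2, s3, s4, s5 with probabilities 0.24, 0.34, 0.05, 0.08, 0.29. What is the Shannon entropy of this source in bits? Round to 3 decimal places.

H = −Σ pᵢ log₂ pᵢ.
−0.24·log₂(0.24) = 0.4941
−0.34·log₂(0.34) = 0.5292
−0.05·log₂(0.05) = 0.2161
−0.08·log₂(0.08) = 0.2915
−0.29·log₂(0.29) = 0.5179
Sum ≈ 2.0488 → 2.049 bits.

2.049 bits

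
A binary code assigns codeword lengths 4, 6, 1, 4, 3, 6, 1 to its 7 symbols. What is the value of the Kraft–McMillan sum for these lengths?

With common denominator 2^6 = 64: Σ 2^(−ℓᵢ) = 4/64 + 1/64 + 32/64 + 4/64 + 8/64 + 1/64 + 32/64 = 82/64 = 1.28125.

1.28125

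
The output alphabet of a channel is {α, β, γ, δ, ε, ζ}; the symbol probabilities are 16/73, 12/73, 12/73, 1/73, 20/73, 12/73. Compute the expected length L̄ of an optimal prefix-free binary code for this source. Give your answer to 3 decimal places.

Repeatedly combine the two least-probable nodes; the expected code length is the sum of the merged weights.
merge 1/73 + 12/73 → 13/73
merge 12/73 + 12/73 → 24/73
merge 13/73 + 16/73 → 29/73
merge 20/73 + 24/73 → 44/73
merge 29/73 + 44/73 → 1
L = 13/73 + 24/73 + 29/73 + 44/73 + 1 = 183/73 ≈ 2.507 bits/symbol.

2.507 bits/symbol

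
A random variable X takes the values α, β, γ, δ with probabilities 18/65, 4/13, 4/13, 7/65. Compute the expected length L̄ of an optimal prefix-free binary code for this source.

Repeatedly combine the two least-probable nodes; the expected code length is the sum of the merged weights.
merge 7/65 + 18/65 → 5/13
merge 4/13 + 4/13 → 8/13
merge 5/13 + 8/13 → 1
L = 5/13 + 8/13 + 1 = 2 bits/symbol.

2 bits/symbol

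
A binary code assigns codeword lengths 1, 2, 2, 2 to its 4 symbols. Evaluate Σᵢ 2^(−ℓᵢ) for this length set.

1.25

With common denominator 2^2 = 4: Σ 2^(−ℓᵢ) = 2/4 + 1/4 + 1/4 + 1/4 = 5/4 = 1.25.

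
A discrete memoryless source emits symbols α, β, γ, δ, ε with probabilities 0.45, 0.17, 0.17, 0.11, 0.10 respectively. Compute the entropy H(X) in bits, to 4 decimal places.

2.0701 bits

H = −Σ pᵢ log₂ pᵢ.
−0.45·log₂(0.45) = 0.5184
−0.17·log₂(0.17) = 0.4346
−0.17·log₂(0.17) = 0.4346
−0.11·log₂(0.11) = 0.3503
−0.10·log₂(0.10) = 0.3322
Sum ≈ 2.0701 → 2.0701 bits.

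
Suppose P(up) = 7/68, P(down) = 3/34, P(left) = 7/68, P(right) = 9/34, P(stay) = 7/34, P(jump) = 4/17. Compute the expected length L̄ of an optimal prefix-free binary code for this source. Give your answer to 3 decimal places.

Repeatedly combine the two least-probable nodes; the expected code length is the sum of the merged weights.
merge 3/34 + 7/68 → 13/68
merge 7/68 + 13/68 → 5/17
merge 7/34 + 4/17 → 15/34
merge 9/34 + 5/17 → 19/34
merge 15/34 + 19/34 → 1
L = 13/68 + 5/17 + 15/34 + 19/34 + 1 = 169/68 ≈ 2.485 bits/symbol.

2.485 bits/symbol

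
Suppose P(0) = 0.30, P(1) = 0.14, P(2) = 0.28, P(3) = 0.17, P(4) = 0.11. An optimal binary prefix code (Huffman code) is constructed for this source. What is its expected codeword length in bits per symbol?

Repeatedly combine the two least-probable nodes; the expected code length is the sum of the merged weights.
merge 11/100 + 7/50 → 1/4
merge 17/100 + 1/4 → 21/50
merge 7/25 + 3/10 → 29/50
merge 21/50 + 29/50 → 1
L = 1/4 + 21/50 + 29/50 + 1 = 9/4 = 2.25 bits/symbol.

2.25 bits/symbol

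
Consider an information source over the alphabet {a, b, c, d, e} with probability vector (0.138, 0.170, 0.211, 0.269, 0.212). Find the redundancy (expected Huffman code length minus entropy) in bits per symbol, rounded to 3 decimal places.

0.021 bits

Entropy H = −Σ p log₂ p ≈ 2.2865 bits.
Huffman merges: 69/500+17/100→77/250; 211/1000+53/250→423/1000; 269/1000+77/250→577/1000; 423/1000+577/1000→1. L = 577/250 ≈ 2.3080.
L − H = 2.3080 − 2.2865 = 0.021 bits.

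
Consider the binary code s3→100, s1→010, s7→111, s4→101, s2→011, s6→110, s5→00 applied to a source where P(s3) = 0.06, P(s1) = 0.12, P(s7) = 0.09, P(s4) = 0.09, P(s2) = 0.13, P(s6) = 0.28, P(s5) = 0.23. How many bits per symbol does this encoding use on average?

2.77 bits/symbol

L̄ = Σ pᵢ·ℓᵢ = 0.06·3 + 0.12·3 + 0.09·3 + 0.09·3 + 0.13·3 + 0.28·3 + 0.23·2 = 2.77 bits/symbol.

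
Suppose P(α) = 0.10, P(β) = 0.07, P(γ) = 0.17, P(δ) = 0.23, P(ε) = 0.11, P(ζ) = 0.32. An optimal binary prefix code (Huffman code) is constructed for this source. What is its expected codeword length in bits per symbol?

Repeatedly combine the two least-probable nodes; the expected code length is the sum of the merged weights.
merge 7/100 + 1/10 → 17/100
merge 11/100 + 17/100 → 7/25
merge 17/100 + 23/100 → 2/5
merge 7/25 + 8/25 → 3/5
merge 2/5 + 3/5 → 1
L = 17/100 + 7/25 + 2/5 + 3/5 + 1 = 49/20 = 2.45 bits/symbol.

2.45 bits/symbol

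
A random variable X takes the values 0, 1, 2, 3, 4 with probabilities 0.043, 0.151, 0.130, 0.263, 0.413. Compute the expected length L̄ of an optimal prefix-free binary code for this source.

Repeatedly combine the two least-probable nodes; the expected code length is the sum of the merged weights.
merge 43/1000 + 13/100 → 173/1000
merge 151/1000 + 173/1000 → 81/250
merge 263/1000 + 81/250 → 587/1000
merge 413/1000 + 587/1000 → 1
L = 173/1000 + 81/250 + 587/1000 + 1 = 521/250 = 2.084 bits/symbol.

2.084 bits/symbol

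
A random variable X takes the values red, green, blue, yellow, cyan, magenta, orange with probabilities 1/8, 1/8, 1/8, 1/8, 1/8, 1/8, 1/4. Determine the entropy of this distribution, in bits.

2.75 bits

Each probability is a power of 1/2, so log₂(1/p) is an integer.
H = Σ p·log₂(1/p) = 1/8·3 + 1/8·3 + 1/8·3 + 1/8·3 + 1/8·3 + 1/8·3 + 1/4·2 = 2.75 bits.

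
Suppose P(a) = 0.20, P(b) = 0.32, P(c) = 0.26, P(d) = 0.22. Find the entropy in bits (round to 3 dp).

1.976 bits

H = −Σ pᵢ log₂ pᵢ.
−0.20·log₂(0.20) = 0.4644
−0.32·log₂(0.32) = 0.5260
−0.26·log₂(0.26) = 0.5053
−0.22·log₂(0.22) = 0.4806
Sum ≈ 1.9763 → 1.976 bits.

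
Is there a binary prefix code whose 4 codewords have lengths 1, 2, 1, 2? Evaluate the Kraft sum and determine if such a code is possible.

1.5; no

With common denominator 2^2 = 4: Σ 2^(−ℓᵢ) = 2/4 + 1/4 + 2/4 + 1/4 = 6/4 = 1.5.
Kraft's inequality requires Σ ≤ 1; here Σ = 1.5 > 1, so no such prefix code exists.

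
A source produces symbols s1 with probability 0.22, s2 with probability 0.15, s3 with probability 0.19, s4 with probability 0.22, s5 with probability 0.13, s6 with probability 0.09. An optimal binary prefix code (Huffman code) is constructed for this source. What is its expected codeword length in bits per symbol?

2.56 bits/symbol

Repeatedly combine the two least-probable nodes; the expected code length is the sum of the merged weights.
merge 9/100 + 13/100 → 11/50
merge 3/20 + 19/100 → 17/50
merge 11/50 + 11/50 → 11/25
merge 11/50 + 17/50 → 14/25
merge 11/25 + 14/25 → 1
L = 11/50 + 17/50 + 11/25 + 14/25 + 1 = 64/25 = 2.56 bits/symbol.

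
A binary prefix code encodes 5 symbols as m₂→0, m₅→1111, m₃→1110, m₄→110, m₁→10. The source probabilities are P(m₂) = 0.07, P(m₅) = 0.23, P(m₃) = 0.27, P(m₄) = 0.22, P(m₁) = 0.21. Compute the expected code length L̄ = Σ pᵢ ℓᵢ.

3.15 bits/symbol

L̄ = Σ pᵢ·ℓᵢ = 0.07·1 + 0.23·4 + 0.27·4 + 0.22·3 + 0.21·2 = 3.15 bits/symbol.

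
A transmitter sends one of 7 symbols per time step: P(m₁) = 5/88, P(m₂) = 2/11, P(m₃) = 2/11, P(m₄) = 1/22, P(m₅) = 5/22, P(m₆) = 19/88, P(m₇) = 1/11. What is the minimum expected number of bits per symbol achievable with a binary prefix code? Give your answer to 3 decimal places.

Repeatedly combine the two least-probable nodes; the expected code length is the sum of the merged weights.
merge 1/22 + 5/88 → 9/88
merge 1/11 + 9/88 → 17/88
merge 2/11 + 2/11 → 4/11
merge 17/88 + 19/88 → 9/22
merge 5/22 + 4/11 → 13/22
merge 9/22 + 13/22 → 1
L = 9/88 + 17/88 + 4/11 + 9/22 + 13/22 + 1 = 117/44 ≈ 2.659 bits/symbol.

2.659 bits/symbol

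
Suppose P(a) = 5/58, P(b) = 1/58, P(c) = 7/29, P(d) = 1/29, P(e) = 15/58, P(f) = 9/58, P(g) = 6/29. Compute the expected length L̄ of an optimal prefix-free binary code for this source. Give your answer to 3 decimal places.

2.483 bits/symbol

Repeatedly combine the two least-probable nodes; the expected code length is the sum of the merged weights.
merge 1/58 + 1/29 → 3/58
merge 3/58 + 5/58 → 4/29
merge 4/29 + 9/58 → 17/58
merge 6/29 + 7/29 → 13/29
merge 15/58 + 17/58 → 16/29
merge 13/29 + 16/29 → 1
L = 3/58 + 4/29 + 17/58 + 13/29 + 16/29 + 1 = 72/29 ≈ 2.483 bits/symbol.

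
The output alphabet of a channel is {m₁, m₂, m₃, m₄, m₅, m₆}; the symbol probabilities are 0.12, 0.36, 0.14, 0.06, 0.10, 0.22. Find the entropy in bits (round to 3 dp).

2.351 bits

H = −Σ pᵢ log₂ pᵢ.
−0.12·log₂(0.12) = 0.3671
−0.36·log₂(0.36) = 0.5306
−0.14·log₂(0.14) = 0.3971
−0.06·log₂(0.06) = 0.2435
−0.10·log₂(0.10) = 0.3322
−0.22·log₂(0.22) = 0.4806
Sum ≈ 2.3511 → 2.351 bits.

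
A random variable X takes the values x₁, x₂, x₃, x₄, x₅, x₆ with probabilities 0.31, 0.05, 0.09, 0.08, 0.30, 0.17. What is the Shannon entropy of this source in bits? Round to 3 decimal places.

2.300 bits

H = −Σ pᵢ log₂ pᵢ.
−0.31·log₂(0.31) = 0.5238
−0.05·log₂(0.05) = 0.2161
−0.09·log₂(0.09) = 0.3127
−0.08·log₂(0.08) = 0.2915
−0.30·log₂(0.30) = 0.5211
−0.17·log₂(0.17) = 0.4346
Sum ≈ 2.2997 → 2.300 bits.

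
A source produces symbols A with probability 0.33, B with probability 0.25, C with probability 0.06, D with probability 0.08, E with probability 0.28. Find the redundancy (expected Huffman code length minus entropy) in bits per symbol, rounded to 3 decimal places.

0.063 bits

Entropy H = −Σ p log₂ p ≈ 2.0771 bits.
Huffman merges: 3/50+2/25→7/50; 7/50+1/4→39/100; 7/25+33/100→61/100; 39/100+61/100→1. L = 107/50 ≈ 2.1400.
L − H = 2.1400 − 2.0771 = 0.063 bits.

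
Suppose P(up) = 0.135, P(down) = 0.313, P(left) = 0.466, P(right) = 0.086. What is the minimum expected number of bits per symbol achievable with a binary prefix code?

Repeatedly combine the two least-probable nodes; the expected code length is the sum of the merged weights.
merge 43/500 + 27/200 → 221/1000
merge 221/1000 + 313/1000 → 267/500
merge 233/500 + 267/500 → 1
L = 221/1000 + 267/500 + 1 = 351/200 = 1.755 bits/symbol.

1.755 bits/symbol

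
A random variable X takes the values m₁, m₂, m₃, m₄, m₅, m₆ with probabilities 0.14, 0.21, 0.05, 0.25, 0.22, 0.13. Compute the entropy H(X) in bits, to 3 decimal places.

2.449 bits

H = −Σ pᵢ log₂ pᵢ.
−0.14·log₂(0.14) = 0.3971
−0.21·log₂(0.21) = 0.4728
−0.05·log₂(0.05) = 0.2161
−0.25·log₂(0.25) = 0.5000
−0.22·log₂(0.22) = 0.4806
−0.13·log₂(0.13) = 0.3826
Sum ≈ 2.4492 → 2.449 bits.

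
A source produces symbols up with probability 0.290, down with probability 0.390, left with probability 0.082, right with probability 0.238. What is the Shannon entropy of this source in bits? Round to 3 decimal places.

H = −Σ pᵢ log₂ pᵢ.
−0.290·log₂(0.290) = 0.5179
−0.390·log₂(0.390) = 0.5298
−0.082·log₂(0.082) = 0.2959
−0.238·log₂(0.238) = 0.4929
Sum ≈ 1.8365 → 1.836 bits.

1.836 bits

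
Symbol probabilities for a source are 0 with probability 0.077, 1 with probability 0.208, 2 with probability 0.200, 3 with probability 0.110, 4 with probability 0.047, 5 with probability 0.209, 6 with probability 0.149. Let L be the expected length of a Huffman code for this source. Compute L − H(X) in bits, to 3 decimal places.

Entropy H = −Σ p log₂ p ≈ 2.6593 bits.
Huffman merges: 47/1000+77/1000→31/250; 11/100+31/250→117/500; 149/1000+1/5→349/1000; 26/125+209/1000→417/1000; 117/500+349/1000→583/1000; 417/1000+583/1000→1. L = 2707/1000 ≈ 2.7070.
L − H = 2.7070 − 2.6593 = 0.048 bits.

0.048 bits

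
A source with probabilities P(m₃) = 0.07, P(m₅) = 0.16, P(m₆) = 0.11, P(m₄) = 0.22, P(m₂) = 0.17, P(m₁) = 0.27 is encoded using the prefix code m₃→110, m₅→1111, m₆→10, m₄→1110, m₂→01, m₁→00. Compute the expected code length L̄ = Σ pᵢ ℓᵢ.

L̄ = Σ pᵢ·ℓᵢ = 0.07·3 + 0.16·4 + 0.11·2 + 0.22·4 + 0.17·2 + 0.27·2 = 2.83 bits/symbol.

2.83 bits/symbol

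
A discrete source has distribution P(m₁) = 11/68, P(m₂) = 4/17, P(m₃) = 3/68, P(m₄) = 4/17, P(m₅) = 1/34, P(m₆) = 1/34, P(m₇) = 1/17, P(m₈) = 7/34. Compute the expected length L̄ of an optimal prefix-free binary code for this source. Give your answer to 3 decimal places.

Repeatedly combine the two least-probable nodes; the expected code length is the sum of the merged weights.
merge 1/34 + 1/34 → 1/17
merge 3/68 + 1/17 → 7/68
merge 1/17 + 7/68 → 11/68
merge 11/68 + 11/68 → 11/34
merge 7/34 + 4/17 → 15/34
merge 4/17 + 11/34 → 19/34
merge 15/34 + 19/34 → 1
L = 1/17 + 7/68 + 11/68 + 11/34 + 15/34 + 19/34 + 1 = 45/17 ≈ 2.647 bits/symbol.

2.647 bits/symbol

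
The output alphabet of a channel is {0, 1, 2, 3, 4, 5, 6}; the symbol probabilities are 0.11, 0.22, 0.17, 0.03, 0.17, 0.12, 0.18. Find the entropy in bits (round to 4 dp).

2.6642 bits

H = −Σ pᵢ log₂ pᵢ.
−0.11·log₂(0.11) = 0.3503
−0.22·log₂(0.22) = 0.4806
−0.17·log₂(0.17) = 0.4346
−0.03·log₂(0.03) = 0.1518
−0.17·log₂(0.17) = 0.4346
−0.12·log₂(0.12) = 0.3671
−0.18·log₂(0.18) = 0.4453
Sum ≈ 2.6642 → 2.6642 bits.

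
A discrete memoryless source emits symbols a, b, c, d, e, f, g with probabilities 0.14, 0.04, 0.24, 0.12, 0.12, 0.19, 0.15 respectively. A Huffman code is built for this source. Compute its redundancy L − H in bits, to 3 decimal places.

0.053 bits

Entropy H = −Σ p log₂ p ≈ 2.6769 bits.
Huffman merges: 1/25+3/25→4/25; 3/25+7/50→13/50; 3/20+4/25→31/100; 19/100+6/25→43/100; 13/50+31/100→57/100; 43/100+57/100→1. L = 273/100 ≈ 2.7300.
L − H = 2.7300 − 2.6769 = 0.053 bits.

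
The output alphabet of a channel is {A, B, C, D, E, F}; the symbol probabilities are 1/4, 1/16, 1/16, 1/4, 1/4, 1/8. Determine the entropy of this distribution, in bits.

2.375 bits

Each probability is a power of 1/2, so log₂(1/p) is an integer.
H = Σ p·log₂(1/p) = 1/4·2 + 1/16·4 + 1/16·4 + 1/4·2 + 1/4·2 + 1/8·3 = 2.375 bits.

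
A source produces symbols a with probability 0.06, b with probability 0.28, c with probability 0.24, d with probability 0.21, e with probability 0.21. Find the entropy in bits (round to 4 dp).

2.1975 bits

H = −Σ pᵢ log₂ pᵢ.
−0.06·log₂(0.06) = 0.2435
−0.28·log₂(0.28) = 0.5142
−0.24·log₂(0.24) = 0.4941
−0.21·log₂(0.21) = 0.4728
−0.21·log₂(0.21) = 0.4728
Sum ≈ 2.1975 → 2.1975 bits.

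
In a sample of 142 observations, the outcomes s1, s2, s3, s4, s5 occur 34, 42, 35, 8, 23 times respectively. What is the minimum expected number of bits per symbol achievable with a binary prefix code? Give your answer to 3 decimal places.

Probabilities are the counts divided by 142.
Repeatedly combine the two least-probable nodes; the expected code length is the sum of the merged weights.
merge 4/71 + 23/142 → 31/142
merge 31/142 + 17/71 → 65/142
merge 35/142 + 21/71 → 77/142
merge 65/142 + 77/142 → 1
L = 31/142 + 65/142 + 77/142 + 1 = 315/142 ≈ 2.218 bits/symbol.

2.218 bits/symbol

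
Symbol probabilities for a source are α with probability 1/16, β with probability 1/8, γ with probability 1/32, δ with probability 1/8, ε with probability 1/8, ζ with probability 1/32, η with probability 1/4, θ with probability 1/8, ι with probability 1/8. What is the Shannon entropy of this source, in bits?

2.9375 bits

Each probability is a power of 1/2, so log₂(1/p) is an integer.
H = Σ p·log₂(1/p) = 1/16·4 + 1/8·3 + 1/32·5 + 1/8·3 + 1/8·3 + 1/32·5 + 1/4·2 + 1/8·3 + 1/8·3 = 2.9375 bits.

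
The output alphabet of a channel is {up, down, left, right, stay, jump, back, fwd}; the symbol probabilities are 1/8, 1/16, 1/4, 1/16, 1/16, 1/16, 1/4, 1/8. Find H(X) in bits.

2.75 bits

Each probability is a power of 1/2, so log₂(1/p) is an integer.
H = Σ p·log₂(1/p) = 1/8·3 + 1/16·4 + 1/4·2 + 1/16·4 + 1/16·4 + 1/16·4 + 1/4·2 + 1/8·3 = 2.75 bits.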